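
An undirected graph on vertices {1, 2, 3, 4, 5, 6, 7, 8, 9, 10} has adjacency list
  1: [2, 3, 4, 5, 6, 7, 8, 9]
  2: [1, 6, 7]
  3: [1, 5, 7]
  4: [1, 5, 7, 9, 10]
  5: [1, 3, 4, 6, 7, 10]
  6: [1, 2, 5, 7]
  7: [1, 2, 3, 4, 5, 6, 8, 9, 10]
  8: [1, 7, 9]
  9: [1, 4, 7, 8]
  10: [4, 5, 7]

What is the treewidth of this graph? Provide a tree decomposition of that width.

Treewidth 3.
One optimal decomposition is:
Bags: B1 = {1, 4, 5, 7}  B2 = {1, 4, 7, 9}  B3 = {1, 5, 6, 7}  B4 = {1, 2, 6, 7}  B5 = {1, 3, 5, 7}  B6 = {4, 5, 7, 10}  B7 = {1, 7, 8, 9}
Tree: B1–B2, B1–B3, B3–B4, B1–B5, B1–B6, B2–B7

Every bag has size at most 4, so the width is 4 − 1 = 3 and tw(G) ≤ 3. For the lower bound, the 4 vertices {1, 7, 8, 9} are pairwise adjacent, and any tree decomposition puts a clique entirely inside one bag — forcing width ≥ 3. Hence tw(G) = 3 exactly.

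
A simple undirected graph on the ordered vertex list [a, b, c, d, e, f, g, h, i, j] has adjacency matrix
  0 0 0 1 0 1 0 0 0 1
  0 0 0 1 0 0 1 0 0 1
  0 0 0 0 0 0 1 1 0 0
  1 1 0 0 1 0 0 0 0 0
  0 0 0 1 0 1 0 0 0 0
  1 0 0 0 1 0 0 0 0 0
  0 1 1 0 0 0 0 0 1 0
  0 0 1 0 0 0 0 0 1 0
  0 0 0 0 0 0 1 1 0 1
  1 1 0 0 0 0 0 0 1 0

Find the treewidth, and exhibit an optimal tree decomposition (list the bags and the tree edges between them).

Treewidth 2.
One such decomposition:
Bags: B1 = {a, e, f}  B2 = {a, d, e}  B3 = {a, d, j}  B4 = {b, d, j}  B5 = {b, i, j}  B6 = {b, g, i}  B7 = {g, h, i}  B8 = {c, g, h}
Tree: B1–B2, B2–B3, B3–B4, B4–B5, B5–B6, B6–B7, B7–B8

Each bag holds 3 vertices, so the decomposition has width 2, which upper-bounds the treewidth. Since f–e–d–a–f is a cycle in G, G is not acyclic. Forests are exactly the graphs of treewidth ≤ 1, so tw(G) ≥ 2. Combining the bounds, tw(G) = 2.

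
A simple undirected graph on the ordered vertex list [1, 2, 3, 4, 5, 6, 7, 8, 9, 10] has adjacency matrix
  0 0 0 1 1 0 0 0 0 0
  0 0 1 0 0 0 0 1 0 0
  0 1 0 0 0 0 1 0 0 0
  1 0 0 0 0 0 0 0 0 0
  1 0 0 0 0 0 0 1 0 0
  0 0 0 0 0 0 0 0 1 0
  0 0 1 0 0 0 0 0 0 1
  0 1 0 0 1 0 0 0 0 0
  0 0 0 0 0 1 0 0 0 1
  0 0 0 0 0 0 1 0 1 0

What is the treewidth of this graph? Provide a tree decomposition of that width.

Every bag has size at most 2, so the width is 2 − 1 = 1 and tw(G) ≤ 1. Since G has at least one edge (e.g. 4–1), it is not an edgeless graph, so tw(G) ≥ 1. Hence tw(G) = 1 exactly.

Treewidth 1.
One such decomposition:
Bags: B1 = {1, 4}  B2 = {1, 5}  B3 = {5, 8}  B4 = {2, 8}  B5 = {2, 3}  B6 = {3, 7}  B7 = {7, 10}  B8 = {9, 10}  B9 = {6, 9}
Tree: B1–B2, B2–B3, B3–B4, B4–B5, B5–B6, B6–B7, B7–B8, B8–B9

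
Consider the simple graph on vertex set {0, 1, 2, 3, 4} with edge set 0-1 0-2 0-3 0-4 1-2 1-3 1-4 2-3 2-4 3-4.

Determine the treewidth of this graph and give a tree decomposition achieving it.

A single bag containing all 5 vertices is trivially a valid decomposition of width 4. For the lower bound, the 5 vertices {0, 1, 2, 3, 4} are pairwise adjacent, and any tree decomposition puts a clique entirely inside one bag — forcing width ≥ 4. Combining the bounds, tw(G) = 4.

Treewidth 4.
One such decomposition:
Bags: B1 = {0, 1, 2, 3, 4}
Tree: (single bag)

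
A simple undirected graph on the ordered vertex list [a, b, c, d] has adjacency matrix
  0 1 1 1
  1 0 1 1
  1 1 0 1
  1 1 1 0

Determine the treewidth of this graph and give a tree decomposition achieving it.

A single bag containing all 4 vertices is trivially a valid decomposition of width 3. For the lower bound, the 4 vertices {a, b, c, d} are pairwise adjacent, and any tree decomposition puts a clique entirely inside one bag — forcing width ≥ 3. Combining the bounds, tw(G) = 3.

Treewidth 3.
Bags: B1 = {a, b, c, d}
Tree: (single bag)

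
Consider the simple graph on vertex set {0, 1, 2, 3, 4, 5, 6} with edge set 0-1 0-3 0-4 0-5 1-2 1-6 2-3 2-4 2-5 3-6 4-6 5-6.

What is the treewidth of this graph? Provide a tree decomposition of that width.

Every bag has size at most 4, so the width is 4 − 1 = 3 and tw(G) ≤ 3. For the lower bound: the 4 vertex sets {0,4}, {1,2}, {6}, {5} are disjoint, each induces a connected subgraph, and every pair is joined by at least one edge of G. Contracting each set to a single vertex therefore yields K_{4} as a minor, and since treewidth is minor-monotone, tw(G) ≥ tw(K_{4}) = 3. Hence tw(G) = 3 exactly.

Treewidth 3.
Bags: B1 = {0, 2, 4, 6}  B2 = {0, 1, 2, 6}  B3 = {0, 2, 5, 6}  B4 = {0, 2, 3, 6}
Tree: B1–B2, B2–B3, B3–B4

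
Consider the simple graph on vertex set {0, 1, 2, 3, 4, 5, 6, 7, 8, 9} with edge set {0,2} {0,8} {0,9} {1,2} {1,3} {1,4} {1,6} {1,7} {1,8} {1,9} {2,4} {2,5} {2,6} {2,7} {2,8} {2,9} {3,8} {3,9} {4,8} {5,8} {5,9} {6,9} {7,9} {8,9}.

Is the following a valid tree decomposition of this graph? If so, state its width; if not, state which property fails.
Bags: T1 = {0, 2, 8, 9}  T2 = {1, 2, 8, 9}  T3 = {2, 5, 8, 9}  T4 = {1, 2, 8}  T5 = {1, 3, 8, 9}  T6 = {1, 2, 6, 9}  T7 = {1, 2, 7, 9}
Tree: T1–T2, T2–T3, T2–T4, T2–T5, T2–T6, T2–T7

A tree decomposition must satisfy three properties: every vertex lies in some bag; for every edge, both endpoints lie together in some bag; and for every vertex, the bags containing it form a connected subtree. Here vertex 4 appears in no bag, so the decomposition is invalid.

No — vertex 4 appears in no bag.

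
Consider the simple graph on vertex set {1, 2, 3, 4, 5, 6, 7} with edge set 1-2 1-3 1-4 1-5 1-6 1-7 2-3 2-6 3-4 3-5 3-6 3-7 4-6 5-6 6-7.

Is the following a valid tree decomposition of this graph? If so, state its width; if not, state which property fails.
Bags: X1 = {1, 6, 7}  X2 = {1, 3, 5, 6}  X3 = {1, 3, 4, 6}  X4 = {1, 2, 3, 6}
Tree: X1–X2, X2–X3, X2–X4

No — edge (3,7) lies in no bag.

A tree decomposition must satisfy three properties: every vertex lies in some bag; for every edge, both endpoints lie together in some bag; and for every vertex, the bags containing it form a connected subtree. Here edge (3,7) lies in no bag, so the decomposition is invalid.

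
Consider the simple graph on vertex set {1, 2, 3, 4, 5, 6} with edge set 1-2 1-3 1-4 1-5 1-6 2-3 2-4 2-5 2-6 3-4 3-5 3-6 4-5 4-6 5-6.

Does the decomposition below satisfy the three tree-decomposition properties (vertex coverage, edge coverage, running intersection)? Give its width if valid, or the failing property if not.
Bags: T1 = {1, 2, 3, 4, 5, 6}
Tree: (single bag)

Yes; width 5.

Vertex coverage: the bags together contain {1, 2, 3, 4, 5, 6}, the full vertex set. Edge coverage: each edge of G has both endpoints in at least one bag. Running intersection: for every vertex, the bags containing it form a connected subtree. All three properties hold, so this is a valid tree decomposition of width max|bag| − 1 = 5, and hence tw(G) ≤ 5.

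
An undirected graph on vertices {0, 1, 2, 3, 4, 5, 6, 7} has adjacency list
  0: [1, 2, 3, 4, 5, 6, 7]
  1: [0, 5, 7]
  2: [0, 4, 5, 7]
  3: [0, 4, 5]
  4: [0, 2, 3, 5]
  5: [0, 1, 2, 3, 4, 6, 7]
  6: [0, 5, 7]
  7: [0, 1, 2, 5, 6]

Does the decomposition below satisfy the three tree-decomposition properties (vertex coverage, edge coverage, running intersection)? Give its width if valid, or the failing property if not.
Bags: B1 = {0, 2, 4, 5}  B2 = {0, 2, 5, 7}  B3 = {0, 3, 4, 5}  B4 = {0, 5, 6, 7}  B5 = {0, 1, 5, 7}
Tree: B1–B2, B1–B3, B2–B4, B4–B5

Yes; width 3.

Every vertex of G appears in some bag (union = {0, 1, 2, 3, 4, 5, 6, 7}); every edge is covered by a bag; and for each vertex v the set of bags containing v is connected in the bag tree. The decomposition is therefore valid. The largest bag has 4 vertices, so the width is 3.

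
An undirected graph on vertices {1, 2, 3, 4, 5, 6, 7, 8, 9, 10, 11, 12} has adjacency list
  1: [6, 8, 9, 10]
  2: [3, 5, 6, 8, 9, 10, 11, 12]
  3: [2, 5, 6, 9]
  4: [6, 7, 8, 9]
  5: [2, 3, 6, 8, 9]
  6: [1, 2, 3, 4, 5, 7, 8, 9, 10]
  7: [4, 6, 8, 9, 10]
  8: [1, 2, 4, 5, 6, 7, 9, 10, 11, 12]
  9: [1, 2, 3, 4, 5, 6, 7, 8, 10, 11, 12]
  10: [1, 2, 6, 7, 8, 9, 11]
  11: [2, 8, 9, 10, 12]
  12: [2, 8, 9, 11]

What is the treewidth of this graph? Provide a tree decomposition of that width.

Treewidth 4.
Bags: B1 = {2, 6, 8, 9, 10}  B2 = {6, 7, 8, 9, 10}  B3 = {2, 5, 6, 8, 9}  B4 = {1, 6, 8, 9, 10}  B5 = {4, 6, 7, 8, 9}  B6 = {2, 3, 5, 6, 9}  B7 = {2, 8, 9, 10, 11}  B8 = {2, 8, 9, 11, 12}
Tree: B1–B2, B1–B3, B2–B4, B2–B5, B3–B6, B1–B7, B7–B8

The largest bag has 5 vertices, giving width 4; this decomposition certifies tw(G) ≤ 4. Conversely, {2, 8, 9, 10, 11} is a clique of size 5, and the vertices of any clique must share a bag in every tree decomposition; so some bag has ≥ 5 vertices and tw(G) ≥ 4. Hence tw(G) = 4 exactly.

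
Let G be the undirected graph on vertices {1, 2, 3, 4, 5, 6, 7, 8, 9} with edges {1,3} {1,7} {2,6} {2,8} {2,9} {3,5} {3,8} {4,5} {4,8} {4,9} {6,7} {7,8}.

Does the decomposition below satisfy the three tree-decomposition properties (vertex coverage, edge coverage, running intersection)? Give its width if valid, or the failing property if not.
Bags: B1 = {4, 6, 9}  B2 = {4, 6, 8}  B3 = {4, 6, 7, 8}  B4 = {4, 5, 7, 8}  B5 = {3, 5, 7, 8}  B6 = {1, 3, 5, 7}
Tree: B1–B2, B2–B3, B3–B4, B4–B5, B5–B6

No — vertex 2 appears in no bag.

A tree decomposition must satisfy three properties: every vertex lies in some bag; for every edge, both endpoints lie together in some bag; and for every vertex, the bags containing it form a connected subtree. Here vertex 2 appears in no bag, so the decomposition is invalid.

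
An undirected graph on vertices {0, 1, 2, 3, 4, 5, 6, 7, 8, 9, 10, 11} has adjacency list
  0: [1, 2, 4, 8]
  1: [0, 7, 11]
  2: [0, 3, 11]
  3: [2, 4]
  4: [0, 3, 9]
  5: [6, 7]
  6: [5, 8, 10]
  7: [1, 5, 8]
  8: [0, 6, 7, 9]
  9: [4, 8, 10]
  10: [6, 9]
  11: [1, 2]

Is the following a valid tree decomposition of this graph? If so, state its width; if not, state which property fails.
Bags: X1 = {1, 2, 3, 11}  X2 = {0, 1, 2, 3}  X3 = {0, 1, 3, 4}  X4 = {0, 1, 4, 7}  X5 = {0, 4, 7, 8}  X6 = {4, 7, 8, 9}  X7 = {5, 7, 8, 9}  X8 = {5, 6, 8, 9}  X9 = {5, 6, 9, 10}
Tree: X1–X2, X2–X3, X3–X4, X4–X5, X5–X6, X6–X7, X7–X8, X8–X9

Yes; width 3.

Every vertex of G appears in some bag (union = {0, 1, 2, 3, 4, 5, 6, 7, 8, 9, 10, 11}); every edge is covered by a bag; and for each vertex v the set of bags containing v is connected in the bag tree. The decomposition is therefore valid. The largest bag has 4 vertices, so the width is 3.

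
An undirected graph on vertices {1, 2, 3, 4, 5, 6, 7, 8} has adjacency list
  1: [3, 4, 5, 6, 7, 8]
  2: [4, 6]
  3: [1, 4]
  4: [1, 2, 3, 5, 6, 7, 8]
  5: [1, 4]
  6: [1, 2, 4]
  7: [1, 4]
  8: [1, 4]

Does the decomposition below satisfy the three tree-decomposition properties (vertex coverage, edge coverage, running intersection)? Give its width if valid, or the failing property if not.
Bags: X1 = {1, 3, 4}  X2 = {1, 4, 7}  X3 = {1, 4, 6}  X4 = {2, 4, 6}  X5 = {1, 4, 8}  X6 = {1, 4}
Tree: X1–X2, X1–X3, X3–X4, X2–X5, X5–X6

No — vertex 5 appears in no bag.

A tree decomposition must satisfy three properties: every vertex lies in some bag; for every edge, both endpoints lie together in some bag; and for every vertex, the bags containing it form a connected subtree. Here vertex 5 appears in no bag, so the decomposition is invalid.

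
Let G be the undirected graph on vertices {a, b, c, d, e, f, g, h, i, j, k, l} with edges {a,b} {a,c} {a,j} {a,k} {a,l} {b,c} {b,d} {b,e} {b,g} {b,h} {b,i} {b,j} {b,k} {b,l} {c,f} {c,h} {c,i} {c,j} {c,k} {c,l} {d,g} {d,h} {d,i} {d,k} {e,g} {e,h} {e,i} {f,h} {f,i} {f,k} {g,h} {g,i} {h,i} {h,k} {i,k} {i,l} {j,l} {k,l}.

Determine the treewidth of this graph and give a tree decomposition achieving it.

The largest bag has 5 vertices, giving width 4; this decomposition certifies tw(G) ≤ 4. On the other hand G contains the 5-clique {c, f, h, i, k}. A clique must lie in a single bag of any decomposition, so no decomposition can have width below 4. Combining the bounds, tw(G) = 4.

Treewidth 4.
Bags: B1 = {b, e, g, h, i}  B2 = {b, d, g, h, i}  B3 = {b, d, h, i, k}  B4 = {b, c, h, i, k}  B5 = {c, f, h, i, k}  B6 = {b, c, i, k, l}  B7 = {a, b, c, k, l}  B8 = {a, b, c, j, l}
Tree: B1–B2, B2–B3, B3–B4, B4–B5, B4–B6, B6–B7, B7–B8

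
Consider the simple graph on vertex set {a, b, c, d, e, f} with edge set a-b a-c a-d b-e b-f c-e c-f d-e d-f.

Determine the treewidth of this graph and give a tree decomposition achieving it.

Treewidth 3.
One such decomposition:
Bags: B1 = {a, d, e, f}  B2 = {a, c, e, f}  B3 = {a, b, e, f}
Tree: B1–B2, B2–B3

Every bag has size at most 4, so the width is 4 − 1 = 3 and tw(G) ≤ 3. For the lower bound: the 4 vertex sets {a,d}, {c,f}, {e}, {b} are disjoint, each induces a connected subgraph, and every pair is joined by at least one edge of G. Contracting each set to a single vertex therefore yields K_{4} as a minor, and since treewidth is minor-monotone, tw(G) ≥ tw(K_{4}) = 3. Therefore the treewidth is 3.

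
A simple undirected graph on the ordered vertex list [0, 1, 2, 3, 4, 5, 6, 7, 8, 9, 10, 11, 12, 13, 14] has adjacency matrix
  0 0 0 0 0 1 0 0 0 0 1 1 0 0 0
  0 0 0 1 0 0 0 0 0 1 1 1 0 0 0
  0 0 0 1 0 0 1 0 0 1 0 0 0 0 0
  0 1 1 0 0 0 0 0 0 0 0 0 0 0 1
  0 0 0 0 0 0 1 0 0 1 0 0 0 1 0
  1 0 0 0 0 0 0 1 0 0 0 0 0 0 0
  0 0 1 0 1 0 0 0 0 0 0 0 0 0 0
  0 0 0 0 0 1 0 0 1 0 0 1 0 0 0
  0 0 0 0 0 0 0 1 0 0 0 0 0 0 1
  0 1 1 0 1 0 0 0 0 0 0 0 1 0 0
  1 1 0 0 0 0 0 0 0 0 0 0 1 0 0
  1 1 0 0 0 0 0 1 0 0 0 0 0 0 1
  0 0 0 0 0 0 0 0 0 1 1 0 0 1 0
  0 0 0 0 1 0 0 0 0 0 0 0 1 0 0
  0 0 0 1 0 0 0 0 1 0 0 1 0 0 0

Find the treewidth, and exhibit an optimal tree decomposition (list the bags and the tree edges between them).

The largest bag has 4 vertices, giving width 3; this decomposition certifies tw(G) ≤ 3. For the lower bound: the 4 vertex sets {5,7,8}, {0}, {11}, {1,3,10,14} are disjoint, each induces a connected subgraph, and every pair is joined by at least one edge of G. Contracting each set to a single vertex therefore yields K_{4} as a minor, and since treewidth is minor-monotone, tw(G) ≥ tw(K_{4}) = 3. The upper and lower bounds meet at 3, so that is the treewidth.

Treewidth 3.
Bags: B1 = {0, 5, 7, 8}  B2 = {0, 7, 8, 11}  B3 = {0, 8, 11, 14}  B4 = {0, 10, 11, 14}  B5 = {1, 10, 11, 14}  B6 = {1, 3, 10, 14}  B7 = {1, 3, 10, 12}  B8 = {1, 3, 9, 12}  B9 = {2, 3, 9, 12}  B10 = {2, 9, 12, 13}  B11 = {2, 4, 9, 13}  B12 = {2, 4, 6, 13}
Tree: B1–B2, B2–B3, B3–B4, B4–B5, B5–B6, B6–B7, B7–B8, B8–B9, B9–B10, B10–B11, B11–B12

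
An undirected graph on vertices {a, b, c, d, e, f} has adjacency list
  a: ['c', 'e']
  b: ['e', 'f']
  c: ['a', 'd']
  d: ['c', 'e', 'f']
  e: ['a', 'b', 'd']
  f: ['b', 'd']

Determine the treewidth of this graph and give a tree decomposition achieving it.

Each bag holds 3 vertices, so the decomposition has width 2, which upper-bounds the treewidth. The edges c–a–e–d–c form a cycle, so G is not a tree and its treewidth is at least 2. Hence tw(G) = 2 exactly.

Treewidth 2.
Bags: B1 = {a, c, d}  B2 = {a, d, e}  B3 = {d, e, f}  B4 = {b, e, f}
Tree: B1–B2, B2–B3, B3–B4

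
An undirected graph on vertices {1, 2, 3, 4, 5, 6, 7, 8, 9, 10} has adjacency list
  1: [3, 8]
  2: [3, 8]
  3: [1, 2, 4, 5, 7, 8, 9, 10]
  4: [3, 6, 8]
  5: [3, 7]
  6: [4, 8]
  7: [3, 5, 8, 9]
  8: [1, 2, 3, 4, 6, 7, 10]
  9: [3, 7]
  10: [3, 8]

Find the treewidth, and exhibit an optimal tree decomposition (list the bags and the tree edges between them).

The largest bag has 3 vertices, giving width 2; this decomposition certifies tw(G) ≤ 2. For the lower bound, the 3 vertices {1, 3, 8} are pairwise adjacent, and any tree decomposition puts a clique entirely inside one bag — forcing width ≥ 2. Therefore the treewidth is 2.

Treewidth 2.
One optimal decomposition is:
Bags: B1 = {2, 3, 8}  B2 = {3, 8, 10}  B3 = {3, 7, 8}  B4 = {3, 5, 7}  B5 = {3, 7, 9}  B6 = {3, 4, 8}  B7 = {1, 3, 8}  B8 = {4, 6, 8}
Tree: B1–B2, B1–B3, B3–B4, B3–B5, B3–B6, B1–B7, B6–B8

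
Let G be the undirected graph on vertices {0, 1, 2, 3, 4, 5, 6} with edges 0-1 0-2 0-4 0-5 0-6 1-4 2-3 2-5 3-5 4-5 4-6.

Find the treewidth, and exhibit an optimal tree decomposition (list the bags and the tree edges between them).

The largest bag has 3 vertices, giving width 2; this decomposition certifies tw(G) ≤ 2. On the other hand G contains the 3-clique {0, 2, 5}. A clique must lie in a single bag of any decomposition, so no decomposition can have width below 2. Hence tw(G) = 2 exactly.

Treewidth 2.
One optimal decomposition is:
Bags: B1 = {0, 2, 5}  B2 = {2, 3, 5}  B3 = {0, 4, 5}  B4 = {0, 1, 4}  B5 = {0, 4, 6}
Tree: B1–B2, B1–B3, B3–B4, B4–B5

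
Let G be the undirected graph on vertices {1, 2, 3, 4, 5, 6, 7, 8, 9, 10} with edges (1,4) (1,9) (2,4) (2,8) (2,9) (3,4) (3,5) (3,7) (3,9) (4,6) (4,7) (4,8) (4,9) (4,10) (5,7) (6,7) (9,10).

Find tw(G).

2

A width-2 tree decomposition is:
Bags: B1 = {3, 4, 7}  B2 = {3, 4, 9}  B3 = {4, 6, 7}  B4 = {4, 9, 10}  B5 = {1, 4, 9}  B6 = {2, 4, 9}  B7 = {2, 4, 8}  B8 = {3, 5, 7}
Tree: B1–B2, B1–B3, B2–B4, B2–B5, B4–B6, B6–B7, B1–B8
The largest bag has 3 vertices, giving width 2; this decomposition certifies tw(G) ≤ 2. Conversely, {2, 4, 8} is a clique of size 3, and the vertices of any clique must share a bag in every tree decomposition; so some bag has ≥ 3 vertices and tw(G) ≥ 2. Therefore the treewidth is 2.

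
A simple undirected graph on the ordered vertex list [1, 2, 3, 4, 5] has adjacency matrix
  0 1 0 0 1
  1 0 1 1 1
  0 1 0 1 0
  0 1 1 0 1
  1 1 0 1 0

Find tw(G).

2

A width-2 tree decomposition is:
Bags: B1 = {2, 4, 5}  B2 = {2, 3, 4}  B3 = {1, 2, 5}
Tree: B1–B2, B1–B3
The largest bag has 3 vertices, giving width 2; this decomposition certifies tw(G) ≤ 2. Conversely, {1, 2, 5} is a clique of size 3, and the vertices of any clique must share a bag in every tree decomposition; so some bag has ≥ 3 vertices and tw(G) ≥ 2. Therefore the treewidth is 2.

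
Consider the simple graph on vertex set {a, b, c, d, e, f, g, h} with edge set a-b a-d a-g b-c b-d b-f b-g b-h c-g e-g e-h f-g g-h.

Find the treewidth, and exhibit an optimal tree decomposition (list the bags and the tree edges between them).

Each bag holds 3 vertices, so the decomposition has width 2, which upper-bounds the treewidth. On the other hand G contains the 3-clique {a, b, d}. A clique must lie in a single bag of any decomposition, so no decomposition can have width below 2. Hence tw(G) = 2 exactly.

Treewidth 2.
One optimal decomposition is:
Bags: B1 = {b, c, g}  B2 = {b, f, g}  B3 = {a, b, g}  B4 = {a, b, d}  B5 = {b, g, h}  B6 = {e, g, h}
Tree: B1–B2, B1–B3, B3–B4, B1–B5, B5–B6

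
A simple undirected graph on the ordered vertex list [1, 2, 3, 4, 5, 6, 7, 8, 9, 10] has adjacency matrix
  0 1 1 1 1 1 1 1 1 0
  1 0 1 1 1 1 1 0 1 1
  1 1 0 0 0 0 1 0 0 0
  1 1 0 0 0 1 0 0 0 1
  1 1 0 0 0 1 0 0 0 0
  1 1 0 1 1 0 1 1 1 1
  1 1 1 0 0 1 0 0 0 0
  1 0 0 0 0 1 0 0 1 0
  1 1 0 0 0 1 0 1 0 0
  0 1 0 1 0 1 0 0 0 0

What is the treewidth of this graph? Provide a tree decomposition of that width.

Treewidth 3.
Bags: B1 = {2, 4, 6, 10}  B2 = {1, 2, 4, 6}  B3 = {1, 2, 6, 7}  B4 = {1, 2, 6, 9}  B5 = {1, 2, 5, 6}  B6 = {1, 2, 3, 7}  B7 = {1, 6, 8, 9}
Tree: B1–B2, B2–B3, B3–B4, B4–B5, B3–B6, B4–B7

The largest bag has 4 vertices, giving width 3; this decomposition certifies tw(G) ≤ 3. On the other hand G contains the 4-clique {1, 6, 8, 9}. A clique must lie in a single bag of any decomposition, so no decomposition can have width below 3. Therefore the treewidth is 3.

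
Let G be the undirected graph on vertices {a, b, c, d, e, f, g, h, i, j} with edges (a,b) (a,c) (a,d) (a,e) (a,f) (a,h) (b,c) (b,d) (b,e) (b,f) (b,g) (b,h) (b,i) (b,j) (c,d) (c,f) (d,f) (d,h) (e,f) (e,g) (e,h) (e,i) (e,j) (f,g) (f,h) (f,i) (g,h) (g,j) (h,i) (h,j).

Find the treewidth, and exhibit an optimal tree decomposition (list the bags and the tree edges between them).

Treewidth 4.
Bags: B1 = {a, b, d, f, h}  B2 = {a, b, c, d, f}  B3 = {a, b, e, f, h}  B4 = {b, e, f, g, h}  B5 = {b, e, g, h, j}  B6 = {b, e, f, h, i}
Tree: B1–B2, B1–B3, B3–B4, B4–B5, B3–B6

Every bag has size at most 5, so the width is 5 − 1 = 4 and tw(G) ≤ 4. Conversely, {b, e, g, h, j} is a clique of size 5, and the vertices of any clique must share a bag in every tree decomposition; so some bag has ≥ 5 vertices and tw(G) ≥ 4. Combining the bounds, tw(G) = 4.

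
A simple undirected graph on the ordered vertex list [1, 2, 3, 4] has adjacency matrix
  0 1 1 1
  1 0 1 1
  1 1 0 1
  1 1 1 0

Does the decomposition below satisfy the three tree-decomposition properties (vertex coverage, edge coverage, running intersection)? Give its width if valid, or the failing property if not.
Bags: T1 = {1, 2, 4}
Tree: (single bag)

A tree decomposition must satisfy three properties: every vertex lies in some bag; for every edge, both endpoints lie together in some bag; and for every vertex, the bags containing it form a connected subtree. Here vertex 3 appears in no bag, so the decomposition is invalid.

No — vertex 3 appears in no bag.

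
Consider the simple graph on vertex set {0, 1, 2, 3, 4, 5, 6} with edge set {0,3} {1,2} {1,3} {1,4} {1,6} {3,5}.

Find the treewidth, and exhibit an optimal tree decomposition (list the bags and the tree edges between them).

Treewidth 1.
Bags: B1 = {1, 4}  B2 = {1, 3}  B3 = {1, 6}  B4 = {0, 3}  B5 = {3, 5}  B6 = {1, 2}
Tree: B1–B2, B1–B3, B2–B4, B2–B5, B1–B6

The largest bag has 2 vertices, giving width 1; this decomposition certifies tw(G) ≤ 1. Any graph with an edge has treewidth ≥ 1, and G has the edge 1–4. Hence tw(G) = 1 exactly.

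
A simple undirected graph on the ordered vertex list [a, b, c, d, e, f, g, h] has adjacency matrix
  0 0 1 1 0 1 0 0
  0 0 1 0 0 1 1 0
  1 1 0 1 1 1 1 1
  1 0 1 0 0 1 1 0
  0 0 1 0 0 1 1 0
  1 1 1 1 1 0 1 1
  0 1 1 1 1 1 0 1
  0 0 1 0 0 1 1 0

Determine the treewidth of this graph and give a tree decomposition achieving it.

The largest bag has 4 vertices, giving width 3; this decomposition certifies tw(G) ≤ 3. For the lower bound, the 4 vertices {c, d, f, g} are pairwise adjacent, and any tree decomposition puts a clique entirely inside one bag — forcing width ≥ 3. Therefore the treewidth is 3.

Treewidth 3.
One such decomposition:
Bags: B1 = {c, d, f, g}  B2 = {a, c, d, f}  B3 = {c, e, f, g}  B4 = {c, f, g, h}  B5 = {b, c, f, g}
Tree: B1–B2, B1–B3, B3–B4, B1–B5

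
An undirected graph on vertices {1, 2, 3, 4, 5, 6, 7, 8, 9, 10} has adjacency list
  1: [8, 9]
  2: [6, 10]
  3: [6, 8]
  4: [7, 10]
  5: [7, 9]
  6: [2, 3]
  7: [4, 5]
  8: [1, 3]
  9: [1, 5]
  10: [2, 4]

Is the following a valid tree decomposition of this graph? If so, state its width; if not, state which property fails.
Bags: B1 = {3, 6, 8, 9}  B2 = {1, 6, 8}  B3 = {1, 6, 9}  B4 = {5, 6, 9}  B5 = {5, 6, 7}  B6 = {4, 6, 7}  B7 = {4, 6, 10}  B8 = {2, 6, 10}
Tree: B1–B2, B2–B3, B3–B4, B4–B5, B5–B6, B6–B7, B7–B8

No — bags containing vertex 9 are not connected in the tree.

A tree decomposition must satisfy three properties: every vertex lies in some bag; for every edge, both endpoints lie together in some bag; and for every vertex, the bags containing it form a connected subtree. Here bags containing vertex 9 are not connected in the tree, so the decomposition is invalid.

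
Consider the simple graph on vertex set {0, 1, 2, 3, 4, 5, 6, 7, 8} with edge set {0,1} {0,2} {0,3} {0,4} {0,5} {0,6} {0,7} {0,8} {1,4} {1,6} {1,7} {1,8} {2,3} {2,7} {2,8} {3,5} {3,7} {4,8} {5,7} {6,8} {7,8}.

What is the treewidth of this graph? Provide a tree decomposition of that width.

Each bag holds 4 vertices, so the decomposition has width 3, which upper-bounds the treewidth. Conversely, {0, 1, 4, 8} is a clique of size 4, and the vertices of any clique must share a bag in every tree decomposition; so some bag has ≥ 4 vertices and tw(G) ≥ 3. Therefore the treewidth is 3.

Treewidth 3.
One optimal decomposition is:
Bags: B1 = {0, 1, 6, 8}  B2 = {0, 1, 7, 8}  B3 = {0, 2, 7, 8}  B4 = {0, 1, 4, 8}  B5 = {0, 2, 3, 7}  B6 = {0, 3, 5, 7}
Tree: B1–B2, B2–B3, B2–B4, B3–B5, B5–B6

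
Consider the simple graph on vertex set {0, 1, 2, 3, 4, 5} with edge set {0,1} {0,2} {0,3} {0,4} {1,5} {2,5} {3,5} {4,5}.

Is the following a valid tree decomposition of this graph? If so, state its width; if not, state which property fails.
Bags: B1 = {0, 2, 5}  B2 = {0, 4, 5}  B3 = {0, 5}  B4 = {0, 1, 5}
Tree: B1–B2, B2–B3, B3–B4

No — vertex 3 appears in no bag.

A tree decomposition must satisfy three properties: every vertex lies in some bag; for every edge, both endpoints lie together in some bag; and for every vertex, the bags containing it form a connected subtree. Here vertex 3 appears in no bag, so the decomposition is invalid.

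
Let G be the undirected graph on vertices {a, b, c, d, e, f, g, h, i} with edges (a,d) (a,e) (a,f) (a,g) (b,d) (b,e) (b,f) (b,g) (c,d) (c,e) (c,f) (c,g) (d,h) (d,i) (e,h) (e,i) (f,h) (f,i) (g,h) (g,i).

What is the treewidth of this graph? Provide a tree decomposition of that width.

Each bag holds 5 vertices, so the decomposition has width 4, which upper-bounds the treewidth. For the lower bound: the 5 vertex sets {e,h}, {c,d}, {a,g}, {f}, {b} are disjoint, each induces a connected subgraph, and every pair is joined by at least one edge of G. Contracting each set to a single vertex therefore yields K_{5} as a minor, and since treewidth is minor-monotone, tw(G) ≥ tw(K_{5}) = 4. Combining the bounds, tw(G) = 4.

Treewidth 4.
One optimal decomposition is:
Bags: B1 = {d, e, f, g, h}  B2 = {c, d, e, f, g}  B3 = {a, d, e, f, g}  B4 = {b, d, e, f, g}  B5 = {d, e, f, g, i}
Tree: B1–B2, B2–B3, B3–B4, B4–B5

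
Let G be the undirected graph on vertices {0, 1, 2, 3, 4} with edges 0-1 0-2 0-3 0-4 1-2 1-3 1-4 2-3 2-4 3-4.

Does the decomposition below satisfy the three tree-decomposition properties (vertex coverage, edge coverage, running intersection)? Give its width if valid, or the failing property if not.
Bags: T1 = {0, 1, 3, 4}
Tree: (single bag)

A tree decomposition must satisfy three properties: every vertex lies in some bag; for every edge, both endpoints lie together in some bag; and for every vertex, the bags containing it form a connected subtree. Here vertex 2 appears in no bag, so the decomposition is invalid.

No — vertex 2 appears in no bag.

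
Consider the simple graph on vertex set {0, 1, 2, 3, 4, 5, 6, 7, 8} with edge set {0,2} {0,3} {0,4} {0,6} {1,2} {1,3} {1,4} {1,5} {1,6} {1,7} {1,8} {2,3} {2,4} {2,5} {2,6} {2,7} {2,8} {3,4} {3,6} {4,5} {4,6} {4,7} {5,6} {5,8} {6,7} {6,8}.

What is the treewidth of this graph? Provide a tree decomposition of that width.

The largest bag has 5 vertices, giving width 4; this decomposition certifies tw(G) ≤ 4. Conversely, {0, 2, 3, 4, 6} is a clique of size 5, and the vertices of any clique must share a bag in every tree decomposition; so some bag has ≥ 5 vertices and tw(G) ≥ 4. The upper and lower bounds meet at 4, so that is the treewidth.

Treewidth 4.
One optimal decomposition is:
Bags: B1 = {1, 2, 3, 4, 6}  B2 = {1, 2, 4, 6, 7}  B3 = {1, 2, 4, 5, 6}  B4 = {1, 2, 5, 6, 8}  B5 = {0, 2, 3, 4, 6}
Tree: B1–B2, B2–B3, B3–B4, B1–B5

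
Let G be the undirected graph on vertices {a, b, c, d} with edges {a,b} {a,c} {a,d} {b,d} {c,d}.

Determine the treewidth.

A width-2 tree decomposition is:
Bags: B1 = {a, c, d}  B2 = {a, b, d}
Tree: B1–B2
The largest bag has 3 vertices, giving width 2; this decomposition certifies tw(G) ≤ 2. For the lower bound, the 3 vertices {a, c, d} are pairwise adjacent, and any tree decomposition puts a clique entirely inside one bag — forcing width ≥ 2. Hence tw(G) = 2 exactly.

2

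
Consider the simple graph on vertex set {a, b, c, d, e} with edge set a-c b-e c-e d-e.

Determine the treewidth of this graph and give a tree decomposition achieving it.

Each bag holds 2 vertices, so the decomposition has width 1, which upper-bounds the treewidth. G has an edge, so its treewidth is at least 1. Therefore the treewidth is 1.

Treewidth 1.
Bags: B1 = {c, e}  B2 = {b, e}  B3 = {a, c}  B4 = {d, e}
Tree: B1–B2, B1–B3, B2–B4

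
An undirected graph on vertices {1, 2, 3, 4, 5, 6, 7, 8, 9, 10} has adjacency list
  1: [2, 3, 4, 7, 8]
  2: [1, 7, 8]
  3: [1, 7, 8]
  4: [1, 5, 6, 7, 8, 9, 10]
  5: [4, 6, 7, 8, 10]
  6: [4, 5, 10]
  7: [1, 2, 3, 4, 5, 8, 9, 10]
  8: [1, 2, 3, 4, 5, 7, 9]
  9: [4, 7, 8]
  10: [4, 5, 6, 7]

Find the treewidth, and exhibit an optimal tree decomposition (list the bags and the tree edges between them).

Each bag holds 4 vertices, so the decomposition has width 3, which upper-bounds the treewidth. On the other hand G contains the 4-clique {4, 5, 6, 10}. A clique must lie in a single bag of any decomposition, so no decomposition can have width below 3. The upper and lower bounds meet at 3, so that is the treewidth.

Treewidth 3.
One optimal decomposition is:
Bags: B1 = {4, 5, 7, 8}  B2 = {1, 4, 7, 8}  B3 = {4, 7, 8, 9}  B4 = {1, 3, 7, 8}  B5 = {1, 2, 7, 8}  B6 = {4, 5, 7, 10}  B7 = {4, 5, 6, 10}
Tree: B1–B2, B2–B3, B2–B4, B4–B5, B1–B6, B6–B7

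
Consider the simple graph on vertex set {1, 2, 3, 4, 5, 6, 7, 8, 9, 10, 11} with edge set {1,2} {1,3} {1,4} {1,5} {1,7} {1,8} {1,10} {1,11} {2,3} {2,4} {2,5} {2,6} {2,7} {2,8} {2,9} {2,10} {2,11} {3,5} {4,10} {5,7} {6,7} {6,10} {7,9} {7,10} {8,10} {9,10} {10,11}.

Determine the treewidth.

3

A width-3 tree decomposition is:
Bags: B1 = {1, 2, 7, 10}  B2 = {1, 2, 5, 7}  B3 = {1, 2, 4, 10}  B4 = {1, 2, 8, 10}  B5 = {1, 2, 3, 5}  B6 = {2, 6, 7, 10}  B7 = {1, 2, 10, 11}  B8 = {2, 7, 9, 10}
Tree: B1–B2, B1–B3, B3–B4, B2–B5, B1–B6, B3–B7, B6–B8
Every bag has size at most 4, so the width is 4 − 1 = 3 and tw(G) ≤ 3. On the other hand G contains the 4-clique {1, 2, 8, 10}. A clique must lie in a single bag of any decomposition, so no decomposition can have width below 3. Combining the bounds, tw(G) = 3.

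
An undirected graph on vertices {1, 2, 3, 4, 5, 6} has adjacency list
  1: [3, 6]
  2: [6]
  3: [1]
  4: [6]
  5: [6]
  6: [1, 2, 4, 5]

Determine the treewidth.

1

A width-1 tree decomposition is:
Bags: B1 = {2, 6}  B2 = {1, 6}  B3 = {1, 3}  B4 = {4, 6}  B5 = {5, 6}
Tree: B1–B2, B2–B3, B2–B4, B1–B5
Every bag has size at most 2, so the width is 2 − 1 = 1 and tw(G) ≤ 1. Any graph with an edge has treewidth ≥ 1, and G has the edge 6–2. The upper and lower bounds meet at 1, so that is the treewidth.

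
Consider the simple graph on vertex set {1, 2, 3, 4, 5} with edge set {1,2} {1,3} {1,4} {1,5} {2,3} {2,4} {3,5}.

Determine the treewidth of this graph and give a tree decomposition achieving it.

Treewidth 2.
Bags: B1 = {1, 2, 3}  B2 = {1, 2, 4}  B3 = {1, 3, 5}
Tree: B1–B2, B1–B3

Each bag holds 3 vertices, so the decomposition has width 2, which upper-bounds the treewidth. For the lower bound, the 3 vertices {1, 2, 3} are pairwise adjacent, and any tree decomposition puts a clique entirely inside one bag — forcing width ≥ 2. Hence tw(G) = 2 exactly.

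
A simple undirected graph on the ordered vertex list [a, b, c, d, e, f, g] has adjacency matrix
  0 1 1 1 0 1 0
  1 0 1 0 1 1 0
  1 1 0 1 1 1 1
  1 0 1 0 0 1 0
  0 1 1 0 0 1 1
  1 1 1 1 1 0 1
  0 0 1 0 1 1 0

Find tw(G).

A width-3 tree decomposition is:
Bags: B1 = {b, c, e, f}  B2 = {a, b, c, f}  B3 = {a, c, d, f}  B4 = {c, e, f, g}
Tree: B1–B2, B2–B3, B1–B4
The largest bag has 4 vertices, giving width 3; this decomposition certifies tw(G) ≤ 3. Conversely, {a, c, d, f} is a clique of size 4, and the vertices of any clique must share a bag in every tree decomposition; so some bag has ≥ 4 vertices and tw(G) ≥ 3. Therefore the treewidth is 3.

3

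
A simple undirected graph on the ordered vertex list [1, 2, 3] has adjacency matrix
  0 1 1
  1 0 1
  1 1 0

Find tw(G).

2

A width-2 tree decomposition is:
Bags: B1 = {1, 2, 3}
Tree: (single bag)
A single bag containing all 3 vertices is trivially a valid decomposition of width 2. Conversely, {1, 2, 3} is a clique of size 3, and the vertices of any clique must share a bag in every tree decomposition; so some bag has ≥ 3 vertices and tw(G) ≥ 2. Therefore the treewidth is 2.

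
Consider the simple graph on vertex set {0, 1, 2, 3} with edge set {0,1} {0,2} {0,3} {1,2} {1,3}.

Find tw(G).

A width-2 tree decomposition is:
Bags: B1 = {0, 1, 2}  B2 = {0, 1, 3}
Tree: B1–B2
The largest bag has 3 vertices, giving width 2; this decomposition certifies tw(G) ≤ 2. For the lower bound, the 3 vertices {0, 1, 2} are pairwise adjacent, and any tree decomposition puts a clique entirely inside one bag — forcing width ≥ 2. Hence tw(G) = 2 exactly.

2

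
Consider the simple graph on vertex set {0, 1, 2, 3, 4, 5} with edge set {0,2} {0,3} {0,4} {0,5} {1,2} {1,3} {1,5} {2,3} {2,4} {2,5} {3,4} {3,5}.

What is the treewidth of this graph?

A width-3 tree decomposition is:
Bags: B1 = {1, 2, 3, 5}  B2 = {0, 2, 3, 5}  B3 = {0, 2, 3, 4}
Tree: B1–B2, B2–B3
Each bag holds 4 vertices, so the decomposition has width 3, which upper-bounds the treewidth. Conversely, {0, 2, 3, 4} is a clique of size 4, and the vertices of any clique must share a bag in every tree decomposition; so some bag has ≥ 4 vertices and tw(G) ≥ 3. Combining the bounds, tw(G) = 3.

3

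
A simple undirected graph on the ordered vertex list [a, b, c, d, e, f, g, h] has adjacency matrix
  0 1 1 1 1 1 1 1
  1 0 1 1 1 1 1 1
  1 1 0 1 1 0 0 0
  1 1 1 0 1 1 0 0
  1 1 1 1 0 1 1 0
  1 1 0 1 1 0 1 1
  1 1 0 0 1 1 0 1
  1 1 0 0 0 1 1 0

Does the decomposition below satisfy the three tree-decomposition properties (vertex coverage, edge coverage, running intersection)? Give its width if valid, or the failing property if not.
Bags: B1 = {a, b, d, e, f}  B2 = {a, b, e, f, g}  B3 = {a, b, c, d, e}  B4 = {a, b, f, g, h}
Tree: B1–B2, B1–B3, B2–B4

Yes; width 4.

Every vertex of G appears in some bag (union = {a, b, c, d, e, f, g, h}); every edge is covered by a bag; and for each vertex v the set of bags containing v is connected in the bag tree. The decomposition is therefore valid. The largest bag has 5 vertices, so the width is 4.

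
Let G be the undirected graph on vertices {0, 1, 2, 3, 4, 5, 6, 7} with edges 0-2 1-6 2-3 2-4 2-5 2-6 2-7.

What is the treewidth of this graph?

1

A width-1 tree decomposition is:
Bags: B1 = {2, 7}  B2 = {2, 6}  B3 = {0, 2}  B4 = {2, 4}  B5 = {2, 3}  B6 = {2, 5}  B7 = {1, 6}
Tree: B1–B2, B1–B3, B2–B4, B2–B5, B5–B6, B2–B7
Each bag holds 2 vertices, so the decomposition has width 1, which upper-bounds the treewidth. Since G has at least one edge (e.g. 7–2), it is not an edgeless graph, so tw(G) ≥ 1. Therefore the treewidth is 1.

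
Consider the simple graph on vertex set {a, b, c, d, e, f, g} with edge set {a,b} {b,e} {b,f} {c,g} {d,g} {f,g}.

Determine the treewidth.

A width-1 tree decomposition is:
Bags: B1 = {d, g}  B2 = {f, g}  B3 = {c, g}  B4 = {b, f}  B5 = {a, b}  B6 = {b, e}
Tree: B1–B2, B2–B3, B2–B4, B4–B5, B5–B6
Every bag has size at most 2, so the width is 2 − 1 = 1 and tw(G) ≤ 1. Since G has at least one edge (e.g. g–d), it is not an edgeless graph, so tw(G) ≥ 1. Combining the bounds, tw(G) = 1.

1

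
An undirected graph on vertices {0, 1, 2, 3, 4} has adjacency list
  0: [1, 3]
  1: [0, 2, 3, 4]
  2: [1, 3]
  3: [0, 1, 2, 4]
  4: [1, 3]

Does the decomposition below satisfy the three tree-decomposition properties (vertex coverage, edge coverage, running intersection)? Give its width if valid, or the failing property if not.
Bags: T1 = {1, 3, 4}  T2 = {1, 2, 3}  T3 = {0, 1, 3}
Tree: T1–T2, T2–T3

Yes; width 2.

Every vertex of G appears in some bag (union = {0, 1, 2, 3, 4}); every edge is covered by a bag; and for each vertex v the set of bags containing v is connected in the bag tree. The decomposition is therefore valid. The largest bag has 3 vertices, so the width is 2.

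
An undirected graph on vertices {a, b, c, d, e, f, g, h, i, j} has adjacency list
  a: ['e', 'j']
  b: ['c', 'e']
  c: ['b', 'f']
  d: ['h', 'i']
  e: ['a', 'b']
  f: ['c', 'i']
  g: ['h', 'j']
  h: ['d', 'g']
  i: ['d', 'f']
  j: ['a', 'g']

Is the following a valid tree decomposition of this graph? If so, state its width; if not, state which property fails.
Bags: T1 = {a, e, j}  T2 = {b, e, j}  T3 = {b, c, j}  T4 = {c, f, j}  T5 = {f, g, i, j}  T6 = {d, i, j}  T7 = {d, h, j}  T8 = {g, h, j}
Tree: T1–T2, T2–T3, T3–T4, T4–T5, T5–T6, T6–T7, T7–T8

No — bags containing vertex g are not connected in the tree.

A tree decomposition must satisfy three properties: every vertex lies in some bag; for every edge, both endpoints lie together in some bag; and for every vertex, the bags containing it form a connected subtree. Here bags containing vertex g are not connected in the tree, so the decomposition is invalid.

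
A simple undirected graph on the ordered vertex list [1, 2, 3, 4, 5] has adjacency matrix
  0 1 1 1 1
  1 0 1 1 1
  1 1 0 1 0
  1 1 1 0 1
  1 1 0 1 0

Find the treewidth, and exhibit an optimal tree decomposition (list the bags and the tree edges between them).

Treewidth 3.
Bags: B1 = {1, 2, 3, 4}  B2 = {1, 2, 4, 5}
Tree: B1–B2

The largest bag has 4 vertices, giving width 3; this decomposition certifies tw(G) ≤ 3. Conversely, {1, 2, 3, 4} is a clique of size 4, and the vertices of any clique must share a bag in every tree decomposition; so some bag has ≥ 4 vertices and tw(G) ≥ 3. Therefore the treewidth is 3.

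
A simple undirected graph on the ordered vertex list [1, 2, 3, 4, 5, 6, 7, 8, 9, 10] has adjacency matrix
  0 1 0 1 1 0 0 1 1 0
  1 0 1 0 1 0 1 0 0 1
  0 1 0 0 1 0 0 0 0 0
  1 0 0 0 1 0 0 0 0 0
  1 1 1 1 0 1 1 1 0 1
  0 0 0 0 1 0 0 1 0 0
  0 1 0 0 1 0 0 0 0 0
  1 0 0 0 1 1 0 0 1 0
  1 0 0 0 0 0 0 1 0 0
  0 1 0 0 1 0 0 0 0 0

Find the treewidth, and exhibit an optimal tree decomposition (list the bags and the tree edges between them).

Treewidth 2.
Bags: B1 = {2, 3, 5}  B2 = {1, 2, 5}  B3 = {2, 5, 10}  B4 = {1, 5, 8}  B5 = {1, 4, 5}  B6 = {2, 5, 7}  B7 = {1, 8, 9}  B8 = {5, 6, 8}
Tree: B1–B2, B2–B3, B2–B4, B4–B5, B3–B6, B4–B7, B4–B8

The largest bag has 3 vertices, giving width 2; this decomposition certifies tw(G) ≤ 2. Conversely, {1, 8, 9} is a clique of size 3, and the vertices of any clique must share a bag in every tree decomposition; so some bag has ≥ 3 vertices and tw(G) ≥ 2. Hence tw(G) = 2 exactly.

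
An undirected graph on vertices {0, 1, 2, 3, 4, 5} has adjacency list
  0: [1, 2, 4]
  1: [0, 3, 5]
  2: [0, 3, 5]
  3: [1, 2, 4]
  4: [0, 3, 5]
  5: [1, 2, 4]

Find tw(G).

A width-3 tree decomposition is:
Bags: B1 = {0, 3, 4, 5}  B2 = {0, 1, 3, 5}  B3 = {0, 2, 3, 5}
Tree: B1–B2, B2–B3
The largest bag has 4 vertices, giving width 3; this decomposition certifies tw(G) ≤ 3. For the lower bound: the 4 vertex sets {4,5}, {1,3}, {0}, {2} are disjoint, each induces a connected subgraph, and every pair is joined by at least one edge of G. Contracting each set to a single vertex therefore yields K_{4} as a minor, and since treewidth is minor-monotone, tw(G) ≥ tw(K_{4}) = 3. The upper and lower bounds meet at 3, so that is the treewidth.

3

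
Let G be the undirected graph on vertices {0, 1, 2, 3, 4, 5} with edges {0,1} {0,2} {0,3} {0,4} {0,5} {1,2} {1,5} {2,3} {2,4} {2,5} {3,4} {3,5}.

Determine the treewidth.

A width-3 tree decomposition is:
Bags: B1 = {0, 2, 3, 5}  B2 = {0, 2, 3, 4}  B3 = {0, 1, 2, 5}
Tree: B1–B2, B1–B3
Every bag has size at most 4, so the width is 4 − 1 = 3 and tw(G) ≤ 3. On the other hand G contains the 4-clique {0, 1, 2, 5}. A clique must lie in a single bag of any decomposition, so no decomposition can have width below 3. Therefore the treewidth is 3.

3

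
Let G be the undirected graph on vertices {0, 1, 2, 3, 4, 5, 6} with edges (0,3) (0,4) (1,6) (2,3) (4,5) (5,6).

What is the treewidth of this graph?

1

A width-1 tree decomposition is:
Bags: B1 = {2, 3}  B2 = {0, 3}  B3 = {0, 4}  B4 = {4, 5}  B5 = {5, 6}  B6 = {1, 6}
Tree: B1–B2, B2–B3, B3–B4, B4–B5, B5–B6
The largest bag has 2 vertices, giving width 1; this decomposition certifies tw(G) ≤ 1. Any graph with an edge has treewidth ≥ 1, and G has the edge 2–3. The upper and lower bounds meet at 1, so that is the treewidth.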